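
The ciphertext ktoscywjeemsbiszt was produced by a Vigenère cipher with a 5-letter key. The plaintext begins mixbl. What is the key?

ylrrr

Subtract each crib letter from the matching ciphertext letter (mod 26):
k(10)−m(12)=-2≡24 → y
t(19)−i(8)=11 → l
o(14)−x(23)=-9≡17 → r
s(18)−b(1)=17 → r
c(2)−l(11)=-9≡17 → r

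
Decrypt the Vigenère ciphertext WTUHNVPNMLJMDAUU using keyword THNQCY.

DMHRLXWGZVHOKTHE

Repeat the key across the ciphertext: THNQCYTHNQCYTHNQ
W(22)−T(19): 3 → D
T(19)−H(7): 12 → M
U(20)−N(13): 7 → H
H(7)−Q(16): -9≡17 → R
N(13)−C(2): 11 → L
V(21)−Y(24): -3≡23 → X
P(15)−T(19): -4≡22 → W
N(13)−H(7): 6 → G
M(12)−N(13): -1≡25 → Z
L(11)−Q(16): -5≡21 → V
J(9)−C(2): 7 → H
M(12)−Y(24): -12≡14 → O
D(3)−T(19): -16≡10 → K
A(0)−H(7): -7≡19 → T
U(20)−N(13): 7 → H
U(20)−Q(16): 4 → E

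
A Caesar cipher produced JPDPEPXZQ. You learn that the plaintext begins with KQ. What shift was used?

From the crib: J(9)−K(10)=-1≡25, so the shift is 25.

25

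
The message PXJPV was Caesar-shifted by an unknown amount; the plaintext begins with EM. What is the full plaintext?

EMYEK

From the crib: P(15)−E(4)=11, so the shift is 11.
Subtract 11 from each ciphertext letter:
P(15): 15−11=4 → E
X(23): 23−11=12 → M
J(9): 9−11=-2≡24 → Y
P(15): 15−11=4 → E
V(21): 21−11=10 → K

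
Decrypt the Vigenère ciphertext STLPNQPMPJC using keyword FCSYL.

Repeat the key across the ciphertext: FCSYLFCSYLF
S(18)−F(5): 13 → N
T(19)−C(2): 17 → R
L(11)−S(18): -7≡19 → T
P(15)−Y(24): -9≡17 → R
N(13)−L(11): 2 → C
Q(16)−F(5): 11 → L
P(15)−C(2): 13 → N
M(12)−S(18): -6≡20 → U
P(15)−Y(24): -9≡17 → R
J(9)−L(11): -2≡24 → Y
C(2)−F(5): -3≡23 → X

NRTRCLNURYX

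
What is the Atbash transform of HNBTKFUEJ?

SMYGPUFVQ

H(7) → S(18)
N(13) → M(12)
B(1) → Y(24)
T(19) → G(6)
K(10) → P(15)
F(5) → U(20)
U(20) → F(5)
E(4) → V(21)
J(9) → Q(16)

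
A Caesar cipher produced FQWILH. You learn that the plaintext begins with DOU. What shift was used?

2

From the crib: F(5)−D(3)=2, so the shift is 2.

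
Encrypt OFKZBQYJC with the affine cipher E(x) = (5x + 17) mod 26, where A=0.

O(14): 5·14+17=87≡9 → J
F(5): 5·5+17=42≡16 → Q
K(10): 5·10+17=67≡15 → P
Z(25): 5·25+17=142≡12 → M
B(1): 5·1+17=22 → W
Q(16): 5·16+17=97≡19 → T
Y(24): 5·24+17=137≡7 → H
J(9): 5·9+17=62≡10 → K
C(2): 5·2+17=27≡1 → B

JQPMWTHKB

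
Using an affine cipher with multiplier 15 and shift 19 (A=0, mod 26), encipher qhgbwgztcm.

zufilfesxr

q(16): 15·16+19=259≡25 → z
h(7): 15·7+19=124≡20 → u
g(6): 15·6+19=109≡5 → f
b(1): 15·1+19=34≡8 → i
w(22): 15·22+19=349≡11 → l
g(6): 15·6+19=109≡5 → f
z(25): 15·25+19=394≡4 → e
t(19): 15·19+19=304≡18 → s
c(2): 15·2+19=49≡23 → x
m(12): 15·12+19=199≡17 → r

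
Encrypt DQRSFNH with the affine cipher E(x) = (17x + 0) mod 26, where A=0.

D(3): 17·3+0=51≡25 → Z
Q(16): 17·16+0=272≡12 → M
R(17): 17·17+0=289≡3 → D
S(18): 17·18+0=306≡20 → U
F(5): 17·5+0=85≡7 → H
N(13): 17·13+0=221≡13 → N
H(7): 17·7+0=119≡15 → P

ZMDUHNP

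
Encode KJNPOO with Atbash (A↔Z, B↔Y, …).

PQMKLL

K(10) → P(15)
J(9) → Q(16)
N(13) → M(12)
P(15) → K(10)
O(14) → L(11)
O(14) → L(11)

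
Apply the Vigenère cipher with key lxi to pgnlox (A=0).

Repeat the key across the message: lxilxi
p(15)+l(11): 26≡0 → a
g(6)+x(23): 29≡3 → d
n(13)+i(8): 21 → v
l(11)+l(11): 22 → w
o(14)+x(23): 37≡11 → l
x(23)+i(8): 31≡5 → f

advwlf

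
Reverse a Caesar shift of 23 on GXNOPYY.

JAQRSBB

G(6): 6−23=-17≡9 → J
X(23): 23−23=0 → A
N(13): 13−23=-10≡16 → Q
O(14): 14−23=-9≡17 → R
P(15): 15−23=-8≡18 → S
Y(24): 24−23=1 → B
Y(24): 24−23=1 → B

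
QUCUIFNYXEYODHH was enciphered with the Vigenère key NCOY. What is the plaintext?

Repeat the key across the ciphertext: NCOYNCOYNCOYNCO
Q(16)−N(13): 3 → D
U(20)−C(2): 18 → S
C(2)−O(14): -12≡14 → O
U(20)−Y(24): -4≡22 → W
I(8)−N(13): -5≡21 → V
F(5)−C(2): 3 → D
N(13)−O(14): -1≡25 → Z
Y(24)−Y(24): 0 → A
X(23)−N(13): 10 → K
E(4)−C(2): 2 → C
Y(24)−O(14): 10 → K
O(14)−Y(24): -10≡16 → Q
D(3)−N(13): -10≡16 → Q
H(7)−C(2): 5 → F
H(7)−O(14): -7≡19 → T

DSOWVDZAKCKQQFT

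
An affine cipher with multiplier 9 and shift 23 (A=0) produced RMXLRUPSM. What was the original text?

ITAQIRCLT

The inverse of 9 mod 26 is 3, since 9·3=27≡1. Apply D(y)=3·(y−23) mod 26:
R(17): 3·(17−23)=-18≡8 → I
M(12): 3·(12−23)=-33≡19 → T
X(23): 3·(23−23)=0 → A
L(11): 3·(11−23)=-36≡16 → Q
R(17): 3·(17−23)=-18≡8 → I
U(20): 3·(20−23)=-9≡17 → R
P(15): 3·(15−23)=-24≡2 → C
S(18): 3·(18−23)=-15≡11 → L
M(12): 3·(12−23)=-33≡19 → T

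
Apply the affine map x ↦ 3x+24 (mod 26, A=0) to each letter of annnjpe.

a(0): 3·0+24=24 → y
n(13): 3·13+24=63≡11 → l
n(13): 3·13+24=63≡11 → l
n(13): 3·13+24=63≡11 → l
j(9): 3·9+24=51≡25 → z
p(15): 3·15+24=69≡17 → r
e(4): 3·4+24=36≡10 → k

ylllzrk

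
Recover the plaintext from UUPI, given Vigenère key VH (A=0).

Repeat the key across the ciphertext: VHVH
U(20)−V(21): -1≡25 → Z
U(20)−H(7): 13 → N
P(15)−V(21): -6≡20 → U
I(8)−H(7): 1 → B

ZNUB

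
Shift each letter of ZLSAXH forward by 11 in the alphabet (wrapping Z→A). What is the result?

KWDLIS

Z(25): 25+11=36≡10 → K
L(11): 11+11=22 → W
S(18): 18+11=29≡3 → D
A(0): 0+11=11 → L
X(23): 23+11=34≡8 → I
H(7): 7+11=18 → S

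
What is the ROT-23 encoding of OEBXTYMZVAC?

LBYUQVJWSXZ

O(14): 14+23=37≡11 → L
E(4): 4+23=27≡1 → B
B(1): 1+23=24 → Y
X(23): 23+23=46≡20 → U
T(19): 19+23=42≡16 → Q
Y(24): 24+23=47≡21 → V
M(12): 12+23=35≡9 → J
Z(25): 25+23=48≡22 → W
V(21): 21+23=44≡18 → S
A(0): 0+23=23 → X
C(2): 2+23=25 → Z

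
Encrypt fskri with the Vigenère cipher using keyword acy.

fuirk

Repeat the key across the message: acyac
f(5)+a(0): 5 → f
s(18)+c(2): 20 → u
k(10)+y(24): 34≡8 → i
r(17)+a(0): 17 → r
i(8)+c(2): 10 → k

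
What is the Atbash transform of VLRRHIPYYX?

V(21) → E(4)
L(11) → O(14)
R(17) → I(8)
R(17) → I(8)
H(7) → S(18)
I(8) → R(17)
P(15) → K(10)
Y(24) → B(1)
Y(24) → B(1)
X(23) → C(2)

EOIISRKBBC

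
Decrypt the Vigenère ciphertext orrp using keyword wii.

sjjt

Repeat the key across the ciphertext: wiiw
o(14)−w(22): -8≡18 → s
r(17)−i(8): 9 → j
r(17)−i(8): 9 → j
p(15)−w(22): -7≡19 → t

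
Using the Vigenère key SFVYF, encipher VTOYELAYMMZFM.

NYJWJDFTKRRKH

Repeat the key across the message: SFVYFSFVYFSFV
V(21)+S(18): 39≡13 → N
T(19)+F(5): 24 → Y
O(14)+V(21): 35≡9 → J
Y(24)+Y(24): 48≡22 → W
E(4)+F(5): 9 → J
L(11)+S(18): 29≡3 → D
A(0)+F(5): 5 → F
Y(24)+V(21): 45≡19 → T
M(12)+Y(24): 36≡10 → K
M(12)+F(5): 17 → R
Z(25)+S(18): 43≡17 → R
F(5)+F(5): 10 → K
M(12)+V(21): 33≡7 → H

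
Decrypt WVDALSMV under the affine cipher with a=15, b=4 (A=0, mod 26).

WPTYXUEP

The inverse of 15 mod 26 is 7, since 15·7=105≡1. Apply D(y)=7·(y−4) mod 26:
W(22): 7·(22−4)=126≡22 → W
V(21): 7·(21−4)=119≡15 → P
D(3): 7·(3−4)=-7≡19 → T
A(0): 7·(0−4)=-28≡24 → Y
L(11): 7·(11−4)=49≡23 → X
S(18): 7·(18−4)=98≡20 → U
M(12): 7·(12−4)=56≡4 → E
V(21): 7·(21−4)=119≡15 → P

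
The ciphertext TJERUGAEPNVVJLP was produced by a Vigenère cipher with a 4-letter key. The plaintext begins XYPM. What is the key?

WLPF

Subtract each crib letter from the matching ciphertext letter (mod 26):
T(19)−X(23)=-4≡22 → W
J(9)−Y(24)=-15≡11 → L
E(4)−P(15)=-11≡15 → P
R(17)−M(12)=5 → F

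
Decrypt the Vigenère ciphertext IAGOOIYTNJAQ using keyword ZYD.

Repeat the key across the ciphertext: ZYDZYDZYDZYD
I(8)−Z(25): -17≡9 → J
A(0)−Y(24): -24≡2 → C
G(6)−D(3): 3 → D
O(14)−Z(25): -11≡15 → P
O(14)−Y(24): -10≡16 → Q
I(8)−D(3): 5 → F
Y(24)−Z(25): -1≡25 → Z
T(19)−Y(24): -5≡21 → V
N(13)−D(3): 10 → K
J(9)−Z(25): -16≡10 → K
A(0)−Y(24): -24≡2 → C
Q(16)−D(3): 13 → N

JCDPQFZVKKCN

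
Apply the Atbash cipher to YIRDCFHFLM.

Y(24) → B(1)
I(8) → R(17)
R(17) → I(8)
D(3) → W(22)
C(2) → X(23)
F(5) → U(20)
H(7) → S(18)
F(5) → U(20)
L(11) → O(14)
M(12) → N(13)

BRIWXUSUON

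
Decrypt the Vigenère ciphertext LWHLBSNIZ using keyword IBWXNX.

Repeat the key across the ciphertext: IBWXNXIBW
L(11)−I(8): 3 → D
W(22)−B(1): 21 → V
H(7)−W(22): -15≡11 → L
L(11)−X(23): -12≡14 → O
B(1)−N(13): -12≡14 → O
S(18)−X(23): -5≡21 → V
N(13)−I(8): 5 → F
I(8)−B(1): 7 → H
Z(25)−W(22): 3 → D

DVLOOVFHD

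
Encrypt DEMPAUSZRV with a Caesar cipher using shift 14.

D(3): 3+14=17 → R
E(4): 4+14=18 → S
M(12): 12+14=26≡0 → A
P(15): 15+14=29≡3 → D
A(0): 0+14=14 → O
U(20): 20+14=34≡8 → I
S(18): 18+14=32≡6 → G
Z(25): 25+14=39≡13 → N
R(17): 17+14=31≡5 → F
V(21): 21+14=35≡9 → J

RSADOIGNFJ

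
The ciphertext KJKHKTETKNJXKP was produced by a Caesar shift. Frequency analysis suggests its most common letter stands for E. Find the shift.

The most frequent ciphertext letter is K (appears 5 times).
K is position 10; E is position 4.
Shift = 6.

6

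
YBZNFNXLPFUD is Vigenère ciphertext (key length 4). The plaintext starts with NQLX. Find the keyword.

Subtract each crib letter from the matching ciphertext letter (mod 26):
Y(24)−N(13)=11 → L
B(1)−Q(16)=-15≡11 → L
Z(25)−L(11)=14 → O
N(13)−X(23)=-10≡16 → Q

LLOQ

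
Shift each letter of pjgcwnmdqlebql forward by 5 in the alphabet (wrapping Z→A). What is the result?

p(15): 15+5=20 → u
j(9): 9+5=14 → o
g(6): 6+5=11 → l
c(2): 2+5=7 → h
w(22): 22+5=27≡1 → b
n(13): 13+5=18 → s
m(12): 12+5=17 → r
d(3): 3+5=8 → i
q(16): 16+5=21 → v
l(11): 11+5=16 → q
e(4): 4+5=9 → j
b(1): 1+5=6 → g
q(16): 16+5=21 → v
l(11): 11+5=16 → q

uolhbsrivqjgvq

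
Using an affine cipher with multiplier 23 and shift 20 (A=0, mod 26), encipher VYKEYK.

V(21): 23·21+20=503≡9 → J
Y(24): 23·24+20=572≡0 → A
K(10): 23·10+20=250≡16 → Q
E(4): 23·4+20=112≡8 → I
Y(24): 23·24+20=572≡0 → A
K(10): 23·10+20=250≡16 → Q

JAQIAQ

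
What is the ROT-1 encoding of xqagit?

yrbhju

x(23): 23+1=24 → y
q(16): 16+1=17 → r
a(0): 0+1=1 → b
g(6): 6+1=7 → h
i(8): 8+1=9 → j
t(19): 19+1=20 → u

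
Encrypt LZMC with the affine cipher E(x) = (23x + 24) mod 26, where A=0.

RBOS

L(11): 23·11+24=277≡17 → R
Z(25): 23·25+24=599≡1 → B
M(12): 23·12+24=300≡14 → O
C(2): 23·2+24=70≡18 → S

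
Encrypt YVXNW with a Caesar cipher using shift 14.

MJLBK

Y(24): 24+14=38≡12 → M
V(21): 21+14=35≡9 → J
X(23): 23+14=37≡11 → L
N(13): 13+14=27≡1 → B
W(22): 22+14=36≡10 → K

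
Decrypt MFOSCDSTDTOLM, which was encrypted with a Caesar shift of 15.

XQZDNODEOEZWX

M(12): 12−15=-3≡23 → X
F(5): 5−15=-10≡16 → Q
O(14): 14−15=-1≡25 → Z
S(18): 18−15=3 → D
C(2): 2−15=-13≡13 → N
D(3): 3−15=-12≡14 → O
S(18): 18−15=3 → D
T(19): 19−15=4 → E
D(3): 3−15=-12≡14 → O
T(19): 19−15=4 → E
O(14): 14−15=-1≡25 → Z
L(11): 11−15=-4≡22 → W
M(12): 12−15=-3≡23 → X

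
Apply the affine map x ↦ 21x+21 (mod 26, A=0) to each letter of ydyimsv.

fgfhnju

y(24): 21·24+21=525≡5 → f
d(3): 21·3+21=84≡6 → g
y(24): 21·24+21=525≡5 → f
i(8): 21·8+21=189≡7 → h
m(12): 21·12+21=273≡13 → n
s(18): 21·18+21=399≡9 → j
v(21): 21·21+21=462≡20 → u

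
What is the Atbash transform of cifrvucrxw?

c(2) → x(23)
i(8) → r(17)
f(5) → u(20)
r(17) → i(8)
v(21) → e(4)
u(20) → f(5)
c(2) → x(23)
r(17) → i(8)
x(23) → c(2)
w(22) → d(3)

xruiefxicd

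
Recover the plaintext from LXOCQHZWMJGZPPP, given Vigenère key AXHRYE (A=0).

LAHLSDZZFSIVPSI

Repeat the key across the ciphertext: AXHRYEAXHRYEAXH
L(11)−A(0): 11 → L
X(23)−X(23): 0 → A
O(14)−H(7): 7 → H
C(2)−R(17): -15≡11 → L
Q(16)−Y(24): -8≡18 → S
H(7)−E(4): 3 → D
Z(25)−A(0): 25 → Z
W(22)−X(23): -1≡25 → Z
M(12)−H(7): 5 → F
J(9)−R(17): -8≡18 → S
G(6)−Y(24): -18≡8 → I
Z(25)−E(4): 21 → V
P(15)−A(0): 15 → P
P(15)−X(23): -8≡18 → S
P(15)−H(7): 8 → I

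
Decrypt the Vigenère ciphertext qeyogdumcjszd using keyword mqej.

eoufunqdqtoqr

Repeat the key across the ciphertext: mqejmqejmqejm
q(16)−m(12): 4 → e
e(4)−q(16): -12≡14 → o
y(24)−e(4): 20 → u
o(14)−j(9): 5 → f
g(6)−m(12): -6≡20 → u
d(3)−q(16): -13≡13 → n
u(20)−e(4): 16 → q
m(12)−j(9): 3 → d
c(2)−m(12): -10≡16 → q
j(9)−q(16): -7≡19 → t
s(18)−e(4): 14 → o
z(25)−j(9): 16 → q
d(3)−m(12): -9≡17 → r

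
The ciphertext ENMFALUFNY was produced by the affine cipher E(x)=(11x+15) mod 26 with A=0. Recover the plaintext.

ZOVSBCRSOP

The inverse of 11 mod 26 is 19, since 11·19=209≡1. Apply D(y)=19·(y−15) mod 26:
E(4): 19·(4−15)=-209≡25 → Z
N(13): 19·(13−15)=-38≡14 → O
M(12): 19·(12−15)=-57≡21 → V
F(5): 19·(5−15)=-190≡18 → S
A(0): 19·(0−15)=-285≡1 → B
L(11): 19·(11−15)=-76≡2 → C
U(20): 19·(20−15)=95≡17 → R
F(5): 19·(5−15)=-190≡18 → S
N(13): 19·(13−15)=-38≡14 → O
Y(24): 19·(24−15)=171≡15 → P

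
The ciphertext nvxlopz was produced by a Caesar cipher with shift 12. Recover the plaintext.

bjlzcdn

n(13): 13−12=1 → b
v(21): 21−12=9 → j
x(23): 23−12=11 → l
l(11): 11−12=-1≡25 → z
o(14): 14−12=2 → c
p(15): 15−12=3 → d
z(25): 25−12=13 → n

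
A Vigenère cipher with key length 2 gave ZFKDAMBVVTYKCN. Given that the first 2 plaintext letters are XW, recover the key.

CJ

Subtract each crib letter from the matching ciphertext letter (mod 26):
Z(25)−X(23)=2 → C
F(5)−W(22)=-17≡9 → J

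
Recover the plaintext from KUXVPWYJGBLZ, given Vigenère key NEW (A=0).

XQBILALFKOHD

Repeat the key across the ciphertext: NEWNEWNEWNEW
K(10)−N(13): -3≡23 → X
U(20)−E(4): 16 → Q
X(23)−W(22): 1 → B
V(21)−N(13): 8 → I
P(15)−E(4): 11 → L
W(22)−W(22): 0 → A
Y(24)−N(13): 11 → L
J(9)−E(4): 5 → F
G(6)−W(22): -16≡10 → K
B(1)−N(13): -12≡14 → O
L(11)−E(4): 7 → H
Z(25)−W(22): 3 → D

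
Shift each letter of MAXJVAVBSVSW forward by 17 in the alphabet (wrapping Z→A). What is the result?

DROAMRMSJMJN

M(12): 12+17=29≡3 → D
A(0): 0+17=17 → R
X(23): 23+17=40≡14 → O
J(9): 9+17=26≡0 → A
V(21): 21+17=38≡12 → M
A(0): 0+17=17 → R
V(21): 21+17=38≡12 → M
B(1): 1+17=18 → S
S(18): 18+17=35≡9 → J
V(21): 21+17=38≡12 → M
S(18): 18+17=35≡9 → J
W(22): 22+17=39≡13 → N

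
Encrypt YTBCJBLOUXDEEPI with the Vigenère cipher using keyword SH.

QATJBIDVMEVLWWA

Repeat the key across the message: SHSHSHSHSHSHSHS
Y(24)+S(18): 42≡16 → Q
T(19)+H(7): 26≡0 → A
B(1)+S(18): 19 → T
C(2)+H(7): 9 → J
J(9)+S(18): 27≡1 → B
B(1)+H(7): 8 → I
L(11)+S(18): 29≡3 → D
O(14)+H(7): 21 → V
U(20)+S(18): 38≡12 → M
X(23)+H(7): 30≡4 → E
D(3)+S(18): 21 → V
E(4)+H(7): 11 → L
E(4)+S(18): 22 → W
P(15)+H(7): 22 → W
I(8)+S(18): 26≡0 → A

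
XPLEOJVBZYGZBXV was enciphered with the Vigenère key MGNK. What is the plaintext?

LJYUCDIRNSTPPRI

Repeat the key across the ciphertext: MGNKMGNKMGNKMGN
X(23)−M(12): 11 → L
P(15)−G(6): 9 → J
L(11)−N(13): -2≡24 → Y
E(4)−K(10): -6≡20 → U
O(14)−M(12): 2 → C
J(9)−G(6): 3 → D
V(21)−N(13): 8 → I
B(1)−K(10): -9≡17 → R
Z(25)−M(12): 13 → N
Y(24)−G(6): 18 → S
G(6)−N(13): -7≡19 → T
Z(25)−K(10): 15 → P
B(1)−M(12): -11≡15 → P
X(23)−G(6): 17 → R
V(21)−N(13): 8 → I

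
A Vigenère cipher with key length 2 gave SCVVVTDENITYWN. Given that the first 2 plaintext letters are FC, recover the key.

Subtract each crib letter from the matching ciphertext letter (mod 26):
S(18)−F(5)=13 → N
C(2)−C(2)=0 → A

NA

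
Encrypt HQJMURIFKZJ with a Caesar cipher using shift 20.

BKDGOLCZETD

H(7): 7+20=27≡1 → B
Q(16): 16+20=36≡10 → K
J(9): 9+20=29≡3 → D
M(12): 12+20=32≡6 → G
U(20): 20+20=40≡14 → O
R(17): 17+20=37≡11 → L
I(8): 8+20=28≡2 → C
F(5): 5+20=25 → Z
K(10): 10+20=30≡4 → E
Z(25): 25+20=45≡19 → T
J(9): 9+20=29≡3 → D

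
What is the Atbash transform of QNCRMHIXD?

Q(16) → J(9)
N(13) → M(12)
C(2) → X(23)
R(17) → I(8)
M(12) → N(13)
H(7) → S(18)
I(8) → R(17)
X(23) → C(2)
D(3) → W(22)

JMXINSRCW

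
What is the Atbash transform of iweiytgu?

i(8) → r(17)
w(22) → d(3)
e(4) → v(21)
i(8) → r(17)
y(24) → b(1)
t(19) → g(6)
g(6) → t(19)
u(20) → f(5)

rdvrbgtf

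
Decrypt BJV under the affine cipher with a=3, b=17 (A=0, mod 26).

MGK

The inverse of 3 mod 26 is 9, since 3·9=27≡1. Apply D(y)=9·(y−17) mod 26:
B(1): 9·(1−17)=-144≡12 → M
J(9): 9·(9−17)=-72≡6 → G
V(21): 9·(21−17)=36≡10 → K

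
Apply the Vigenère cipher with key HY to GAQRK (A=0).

Repeat the key across the message: HYHYH
G(6)+H(7): 13 → N
A(0)+Y(24): 24 → Y
Q(16)+H(7): 23 → X
R(17)+Y(24): 41≡15 → P
K(10)+H(7): 17 → R

NYXPR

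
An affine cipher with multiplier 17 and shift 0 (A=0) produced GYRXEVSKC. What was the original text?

The inverse of 17 mod 26 is 23, since 17·23=391≡1. Apply D(y)=23·(y−0) mod 26:
G(6): 23·(6−0)=138≡8 → I
Y(24): 23·(24−0)=552≡6 → G
R(17): 23·(17−0)=391≡1 → B
X(23): 23·(23−0)=529≡9 → J
E(4): 23·(4−0)=92≡14 → O
V(21): 23·(21−0)=483≡15 → P
S(18): 23·(18−0)=414≡24 → Y
K(10): 23·(10−0)=230≡22 → W
C(2): 23·(2−0)=46≡20 → U

IGBJOPYWU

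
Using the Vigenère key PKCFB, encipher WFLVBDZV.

Repeat the key across the message: PKCFBPKC
W(22)+P(15): 37≡11 → L
F(5)+K(10): 15 → P
L(11)+C(2): 13 → N
V(21)+F(5): 26≡0 → A
B(1)+B(1): 2 → C
D(3)+P(15): 18 → S
Z(25)+K(10): 35≡9 → J
V(21)+C(2): 23 → X

LPNACSJX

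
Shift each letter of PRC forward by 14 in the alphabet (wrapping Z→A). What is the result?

DFQ

P(15): 15+14=29≡3 → D
R(17): 17+14=31≡5 → F
C(2): 2+14=16 → Q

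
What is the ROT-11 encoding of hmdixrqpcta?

h(7): 7+11=18 → s
m(12): 12+11=23 → x
d(3): 3+11=14 → o
i(8): 8+11=19 → t
x(23): 23+11=34≡8 → i
r(17): 17+11=28≡2 → c
q(16): 16+11=27≡1 → b
p(15): 15+11=26≡0 → a
c(2): 2+11=13 → n
t(19): 19+11=30≡4 → e
a(0): 0+11=11 → l

sxoticbanel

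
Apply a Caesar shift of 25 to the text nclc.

mbkb

n(13): 13+25=38≡12 → m
c(2): 2+25=27≡1 → b
l(11): 11+25=36≡10 → k
c(2): 2+25=27≡1 → b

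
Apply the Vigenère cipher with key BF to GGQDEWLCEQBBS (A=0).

HLRIFBMHFVCGT

Repeat the key across the message: BFBFBFBFBFBFB
G(6)+B(1): 7 → H
G(6)+F(5): 11 → L
Q(16)+B(1): 17 → R
D(3)+F(5): 8 → I
E(4)+B(1): 5 → F
W(22)+F(5): 27≡1 → B
L(11)+B(1): 12 → M
C(2)+F(5): 7 → H
E(4)+B(1): 5 → F
Q(16)+F(5): 21 → V
B(1)+B(1): 2 → C
B(1)+F(5): 6 → G
S(18)+B(1): 19 → T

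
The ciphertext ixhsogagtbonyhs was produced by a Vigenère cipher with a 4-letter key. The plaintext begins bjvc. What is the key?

homq

Subtract each crib letter from the matching ciphertext letter (mod 26):
i(8)−b(1)=7 → h
x(23)−j(9)=14 → o
h(7)−v(21)=-14≡12 → m
s(18)−c(2)=16 → q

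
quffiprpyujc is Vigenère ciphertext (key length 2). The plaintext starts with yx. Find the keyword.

Subtract each crib letter from the matching ciphertext letter (mod 26):
q(16)−y(24)=-8≡18 → s
u(20)−x(23)=-3≡23 → x

sx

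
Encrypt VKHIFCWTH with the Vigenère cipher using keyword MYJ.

Repeat the key across the message: MYJMYJMYJ
V(21)+M(12): 33≡7 → H
K(10)+Y(24): 34≡8 → I
H(7)+J(9): 16 → Q
I(8)+M(12): 20 → U
F(5)+Y(24): 29≡3 → D
C(2)+J(9): 11 → L
W(22)+M(12): 34≡8 → I
T(19)+Y(24): 43≡17 → R
H(7)+J(9): 16 → Q

HIQUDLIRQ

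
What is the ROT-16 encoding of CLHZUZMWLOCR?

C(2): 2+16=18 → S
L(11): 11+16=27≡1 → B
H(7): 7+16=23 → X
Z(25): 25+16=41≡15 → P
U(20): 20+16=36≡10 → K
Z(25): 25+16=41≡15 → P
M(12): 12+16=28≡2 → C
W(22): 22+16=38≡12 → M
L(11): 11+16=27≡1 → B
O(14): 14+16=30≡4 → E
C(2): 2+16=18 → S
R(17): 17+16=33≡7 → H

SBXPKPCMBESH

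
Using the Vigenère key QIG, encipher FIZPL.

Repeat the key across the message: QIGQI
F(5)+Q(16): 21 → V
I(8)+I(8): 16 → Q
Z(25)+G(6): 31≡5 → F
P(15)+Q(16): 31≡5 → F
L(11)+I(8): 19 → T

VQFFT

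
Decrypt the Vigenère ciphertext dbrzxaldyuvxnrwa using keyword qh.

nubshtvwinfqxkgt

Repeat the key across the ciphertext: qhqhqhqhqhqhqhqh
d(3)−q(16): -13≡13 → n
b(1)−h(7): -6≡20 → u
r(17)−q(16): 1 → b
z(25)−h(7): 18 → s
x(23)−q(16): 7 → h
a(0)−h(7): -7≡19 → t
l(11)−q(16): -5≡21 → v
d(3)−h(7): -4≡22 → w
y(24)−q(16): 8 → i
u(20)−h(7): 13 → n
v(21)−q(16): 5 → f
x(23)−h(7): 16 → q
n(13)−q(16): -3≡23 → x
r(17)−h(7): 10 → k
w(22)−q(16): 6 → g
a(0)−h(7): -7≡19 → t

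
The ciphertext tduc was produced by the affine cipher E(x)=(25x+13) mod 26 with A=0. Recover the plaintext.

The inverse of 25 mod 26 is 25, since 25·25=625≡1. Apply D(y)=25·(y−13) mod 26:
t(19): 25·(19−13)=150≡20 → u
d(3): 25·(3−13)=-250≡10 → k
u(20): 25·(20−13)=175≡19 → t
c(2): 25·(2−13)=-275≡11 → l

uktl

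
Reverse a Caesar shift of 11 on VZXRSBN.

KOMGHQC

V(21): 21−11=10 → K
Z(25): 25−11=14 → O
X(23): 23−11=12 → M
R(17): 17−11=6 → G
S(18): 18−11=7 → H
B(1): 1−11=-10≡16 → Q
N(13): 13−11=2 → C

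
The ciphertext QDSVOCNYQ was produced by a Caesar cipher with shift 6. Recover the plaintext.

KXMPIWHSK

Q(16): 16−6=10 → K
D(3): 3−6=-3≡23 → X
S(18): 18−6=12 → M
V(21): 21−6=15 → P
O(14): 14−6=8 → I
C(2): 2−6=-4≡22 → W
N(13): 13−6=7 → H
Y(24): 24−6=18 → S
Q(16): 16−6=10 → K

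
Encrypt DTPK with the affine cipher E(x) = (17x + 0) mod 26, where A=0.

D(3): 17·3+0=51≡25 → Z
T(19): 17·19+0=323≡11 → L
P(15): 17·15+0=255≡21 → V
K(10): 17·10+0=170≡14 → O

ZLVO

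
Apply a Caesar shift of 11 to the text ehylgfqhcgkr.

e(4): 4+11=15 → p
h(7): 7+11=18 → s
y(24): 24+11=35≡9 → j
l(11): 11+11=22 → w
g(6): 6+11=17 → r
f(5): 5+11=16 → q
q(16): 16+11=27≡1 → b
h(7): 7+11=18 → s
c(2): 2+11=13 → n
g(6): 6+11=17 → r
k(10): 10+11=21 → v
r(17): 17+11=28≡2 → c

psjwrqbsnrvc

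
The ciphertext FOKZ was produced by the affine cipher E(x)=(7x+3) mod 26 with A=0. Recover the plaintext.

EJBS

The inverse of 7 mod 26 is 15, since 7·15=105≡1. Apply D(y)=15·(y−3) mod 26:
F(5): 15·(5−3)=30≡4 → E
O(14): 15·(14−3)=165≡9 → J
K(10): 15·(10−3)=105≡1 → B
Z(25): 15·(25−3)=330≡18 → S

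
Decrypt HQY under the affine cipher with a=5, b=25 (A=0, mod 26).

The inverse of 5 mod 26 is 21, since 5·21=105≡1. Apply D(y)=21·(y−25) mod 26:
H(7): 21·(7−25)=-378≡12 → M
Q(16): 21·(16−25)=-189≡19 → T
Y(24): 21·(24−25)=-21≡5 → F

MTF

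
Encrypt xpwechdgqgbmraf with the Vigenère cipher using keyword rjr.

Repeat the key across the message: rjrrjrrjrrjrrjr
x(23)+r(17): 40≡14 → o
p(15)+j(9): 24 → y
w(22)+r(17): 39≡13 → n
e(4)+r(17): 21 → v
c(2)+j(9): 11 → l
h(7)+r(17): 24 → y
d(3)+r(17): 20 → u
g(6)+j(9): 15 → p
q(16)+r(17): 33≡7 → h
g(6)+r(17): 23 → x
b(1)+j(9): 10 → k
m(12)+r(17): 29≡3 → d
r(17)+r(17): 34≡8 → i
a(0)+j(9): 9 → j
f(5)+r(17): 22 → w

oynvlyuphxkdijw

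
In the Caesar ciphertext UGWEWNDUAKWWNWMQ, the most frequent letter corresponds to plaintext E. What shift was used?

The most frequent ciphertext letter is W (appears 5 times).
W is position 22; E is position 4.
Shift = 18.

18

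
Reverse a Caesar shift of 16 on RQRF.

R(17): 17−16=1 → B
Q(16): 16−16=0 → A
R(17): 17−16=1 → B
F(5): 5−16=-11≡15 → P

BABP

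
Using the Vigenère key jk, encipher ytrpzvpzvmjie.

Repeat the key across the message: jkjkjkjkjkjkj
y(24)+j(9): 33≡7 → h
t(19)+k(10): 29≡3 → d
r(17)+j(9): 26≡0 → a
p(15)+k(10): 25 → z
z(25)+j(9): 34≡8 → i
v(21)+k(10): 31≡5 → f
p(15)+j(9): 24 → y
z(25)+k(10): 35≡9 → j
v(21)+j(9): 30≡4 → e
m(12)+k(10): 22 → w
j(9)+j(9): 18 → s
i(8)+k(10): 18 → s
e(4)+j(9): 13 → n

hdazifyjewssn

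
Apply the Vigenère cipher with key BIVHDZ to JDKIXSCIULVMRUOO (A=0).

Repeat the key across the message: BIVHDZBIVHDZBIVH
J(9)+B(1): 10 → K
D(3)+I(8): 11 → L
K(10)+V(21): 31≡5 → F
I(8)+H(7): 15 → P
X(23)+D(3): 26≡0 → A
S(18)+Z(25): 43≡17 → R
C(2)+B(1): 3 → D
I(8)+I(8): 16 → Q
U(20)+V(21): 41≡15 → P
L(11)+H(7): 18 → S
V(21)+D(3): 24 → Y
M(12)+Z(25): 37≡11 → L
R(17)+B(1): 18 → S
U(20)+I(8): 28≡2 → C
O(14)+V(21): 35≡9 → J
O(14)+H(7): 21 → V

KLFPARDQPSYLSCJV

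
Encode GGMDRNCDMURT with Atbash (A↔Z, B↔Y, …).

TTNWIMXWNFIG

G(6) → T(19)
G(6) → T(19)
M(12) → N(13)
D(3) → W(22)
R(17) → I(8)
N(13) → M(12)
C(2) → X(23)
D(3) → W(22)
M(12) → N(13)
U(20) → F(5)
R(17) → I(8)
T(19) → G(6)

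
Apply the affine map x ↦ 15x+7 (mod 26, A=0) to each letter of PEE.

YPP

P(15): 15·15+7=232≡24 → Y
E(4): 15·4+7=67≡15 → P
E(4): 15·4+7=67≡15 → P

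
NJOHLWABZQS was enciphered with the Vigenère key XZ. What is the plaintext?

Repeat the key across the ciphertext: XZXZXZXZXZX
N(13)−X(23): -10≡16 → Q
J(9)−Z(25): -16≡10 → K
O(14)−X(23): -9≡17 → R
H(7)−Z(25): -18≡8 → I
L(11)−X(23): -12≡14 → O
W(22)−Z(25): -3≡23 → X
A(0)−X(23): -23≡3 → D
B(1)−Z(25): -24≡2 → C
Z(25)−X(23): 2 → C
Q(16)−Z(25): -9≡17 → R
S(18)−X(23): -5≡21 → V

QKRIOXDCCRV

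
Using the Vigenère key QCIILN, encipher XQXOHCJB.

NSFWSPZD

Repeat the key across the message: QCIILNQC
X(23)+Q(16): 39≡13 → N
Q(16)+C(2): 18 → S
X(23)+I(8): 31≡5 → F
O(14)+I(8): 22 → W
H(7)+L(11): 18 → S
C(2)+N(13): 15 → P
J(9)+Q(16): 25 → Z
B(1)+C(2): 3 → D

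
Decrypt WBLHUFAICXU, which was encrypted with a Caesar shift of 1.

VAKGTEZHBWT

W(22): 22−1=21 → V
B(1): 1−1=0 → A
L(11): 11−1=10 → K
H(7): 7−1=6 → G
U(20): 20−1=19 → T
F(5): 5−1=4 → E
A(0): 0−1=-1≡25 → Z
I(8): 8−1=7 → H
C(2): 2−1=1 → B
X(23): 23−1=22 → W
U(20): 20−1=19 → T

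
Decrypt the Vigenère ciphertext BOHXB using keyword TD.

ILOUI

Repeat the key across the ciphertext: TDTDT
B(1)−T(19): -18≡8 → I
O(14)−D(3): 11 → L
H(7)−T(19): -12≡14 → O
X(23)−D(3): 20 → U
B(1)−T(19): -18≡8 → I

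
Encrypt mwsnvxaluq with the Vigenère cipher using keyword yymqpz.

kuedkwyjgg

Repeat the key across the message: yymqpzyymq
m(12)+y(24): 36≡10 → k
w(22)+y(24): 46≡20 → u
s(18)+m(12): 30≡4 → e
n(13)+q(16): 29≡3 → d
v(21)+p(15): 36≡10 → k
x(23)+z(25): 48≡22 → w
a(0)+y(24): 24 → y
l(11)+y(24): 35≡9 → j
u(20)+m(12): 32≡6 → g
q(16)+q(16): 32≡6 → g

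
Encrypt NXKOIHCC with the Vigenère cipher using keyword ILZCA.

Repeat the key across the message: ILZCAILZ
N(13)+I(8): 21 → V
X(23)+L(11): 34≡8 → I
K(10)+Z(25): 35≡9 → J
O(14)+C(2): 16 → Q
I(8)+A(0): 8 → I
H(7)+I(8): 15 → P
C(2)+L(11): 13 → N
C(2)+Z(25): 27≡1 → B

VIJQIPNB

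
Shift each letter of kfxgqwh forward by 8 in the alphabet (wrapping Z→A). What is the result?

k(10): 10+8=18 → s
f(5): 5+8=13 → n
x(23): 23+8=31≡5 → f
g(6): 6+8=14 → o
q(16): 16+8=24 → y
w(22): 22+8=30≡4 → e
h(7): 7+8=15 → p

snfoyep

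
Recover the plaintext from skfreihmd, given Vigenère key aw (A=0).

sofvemhqd

Repeat the key across the ciphertext: awawawawa
s(18)−a(0): 18 → s
k(10)−w(22): -12≡14 → o
f(5)−a(0): 5 → f
r(17)−w(22): -5≡21 → v
e(4)−a(0): 4 → e
i(8)−w(22): -14≡12 → m
h(7)−a(0): 7 → h
m(12)−w(22): -10≡16 → q
d(3)−a(0): 3 → d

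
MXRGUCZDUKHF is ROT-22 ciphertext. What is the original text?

QBVKYGDHYOLJ

M(12): 12−22=-10≡16 → Q
X(23): 23−22=1 → B
R(17): 17−22=-5≡21 → V
G(6): 6−22=-16≡10 → K
U(20): 20−22=-2≡24 → Y
C(2): 2−22=-20≡6 → G
Z(25): 25−22=3 → D
D(3): 3−22=-19≡7 → H
U(20): 20−22=-2≡24 → Y
K(10): 10−22=-12≡14 → O
H(7): 7−22=-15≡11 → L
F(5): 5−22=-17≡9 → J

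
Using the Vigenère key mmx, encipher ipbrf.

ubydr

Repeat the key across the message: mmxmm
i(8)+m(12): 20 → u
p(15)+m(12): 27≡1 → b
b(1)+x(23): 24 → y
r(17)+m(12): 29≡3 → d
f(5)+m(12): 17 → r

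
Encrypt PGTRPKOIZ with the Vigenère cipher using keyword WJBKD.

Repeat the key across the message: WJBKDWJBK
P(15)+W(22): 37≡11 → L
G(6)+J(9): 15 → P
T(19)+B(1): 20 → U
R(17)+K(10): 27≡1 → B
P(15)+D(3): 18 → S
K(10)+W(22): 32≡6 → G
O(14)+J(9): 23 → X
I(8)+B(1): 9 → J
Z(25)+K(10): 35≡9 → J

LPUBSGXJJ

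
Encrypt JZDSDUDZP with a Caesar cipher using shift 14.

XNRGRIRND

J(9): 9+14=23 → X
Z(25): 25+14=39≡13 → N
D(3): 3+14=17 → R
S(18): 18+14=32≡6 → G
D(3): 3+14=17 → R
U(20): 20+14=34≡8 → I
D(3): 3+14=17 → R
Z(25): 25+14=39≡13 → N
P(15): 15+14=29≡3 → D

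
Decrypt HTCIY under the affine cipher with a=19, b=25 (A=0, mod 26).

KMHVP

The inverse of 19 mod 26 is 11, since 19·11=209≡1. Apply D(y)=11·(y−25) mod 26:
H(7): 11·(7−25)=-198≡10 → K
T(19): 11·(19−25)=-66≡12 → M
C(2): 11·(2−25)=-253≡7 → H
I(8): 11·(8−25)=-187≡21 → V
Y(24): 11·(24−25)=-11≡15 → P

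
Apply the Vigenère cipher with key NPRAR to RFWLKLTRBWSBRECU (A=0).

EUNLBYIIBNFQIETH

Repeat the key across the message: NPRARNPRARNPRARN
R(17)+N(13): 30≡4 → E
F(5)+P(15): 20 → U
W(22)+R(17): 39≡13 → N
L(11)+A(0): 11 → L
K(10)+R(17): 27≡1 → B
L(11)+N(13): 24 → Y
T(19)+P(15): 34≡8 → I
R(17)+R(17): 34≡8 → I
B(1)+A(0): 1 → B
W(22)+R(17): 39≡13 → N
S(18)+N(13): 31≡5 → F
B(1)+P(15): 16 → Q
R(17)+R(17): 34≡8 → I
E(4)+A(0): 4 → E
C(2)+R(17): 19 → T
U(20)+N(13): 33≡7 → H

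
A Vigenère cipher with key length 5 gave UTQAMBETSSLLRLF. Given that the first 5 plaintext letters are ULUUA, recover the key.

AIWGM

Subtract each crib letter from the matching ciphertext letter (mod 26):
U(20)−U(20)=0 → A
T(19)−L(11)=8 → I
Q(16)−U(20)=-4≡22 → W
A(0)−U(20)=-20≡6 → G
M(12)−A(0)=12 → M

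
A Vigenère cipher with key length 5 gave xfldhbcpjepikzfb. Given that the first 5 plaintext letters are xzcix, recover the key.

Subtract each crib letter from the matching ciphertext letter (mod 26):
x(23)−x(23)=0 → a
f(5)−z(25)=-20≡6 → g
l(11)−c(2)=9 → j
d(3)−i(8)=-5≡21 → v
h(7)−x(23)=-16≡10 → k

agjvk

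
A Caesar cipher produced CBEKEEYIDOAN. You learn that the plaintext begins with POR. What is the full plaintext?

PORXRRLVQBNA

From the crib: C(2)−P(15)=-13≡13, so the shift is 13.
Subtract 13 from each ciphertext letter:
C(2): 2−13=-11≡15 → P
B(1): 1−13=-12≡14 → O
E(4): 4−13=-9≡17 → R
K(10): 10−13=-3≡23 → X
E(4): 4−13=-9≡17 → R
E(4): 4−13=-9≡17 → R
Y(24): 24−13=11 → L
I(8): 8−13=-5≡21 → V
D(3): 3−13=-10≡16 → Q
O(14): 14−13=1 → B
A(0): 0−13=-13≡13 → N
N(13): 13−13=0 → A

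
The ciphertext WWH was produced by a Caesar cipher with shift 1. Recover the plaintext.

W(22): 22−1=21 → V
W(22): 22−1=21 → V
H(7): 7−1=6 → G

VVG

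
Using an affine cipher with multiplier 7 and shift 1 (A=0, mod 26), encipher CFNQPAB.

PKOJCBI

C(2): 7·2+1=15 → P
F(5): 7·5+1=36≡10 → K
N(13): 7·13+1=92≡14 → O
Q(16): 7·16+1=113≡9 → J
P(15): 7·15+1=106≡2 → C
A(0): 7·0+1=1 → B
B(1): 7·1+1=8 → I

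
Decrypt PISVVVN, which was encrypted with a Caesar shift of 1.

P(15): 15−1=14 → O
I(8): 8−1=7 → H
S(18): 18−1=17 → R
V(21): 21−1=20 → U
V(21): 21−1=20 → U
V(21): 21−1=20 → U
N(13): 13−1=12 → M

OHRUUUM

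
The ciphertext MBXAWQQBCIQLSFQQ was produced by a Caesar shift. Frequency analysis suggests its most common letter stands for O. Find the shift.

2

The most frequent ciphertext letter is Q (appears 5 times).
Q is position 16; O is position 14.
Shift = 2.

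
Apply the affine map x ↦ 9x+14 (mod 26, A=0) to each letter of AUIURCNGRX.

OMIMLGBQLN

A(0): 9·0+14=14 → O
U(20): 9·20+14=194≡12 → M
I(8): 9·8+14=86≡8 → I
U(20): 9·20+14=194≡12 → M
R(17): 9·17+14=167≡11 → L
C(2): 9·2+14=32≡6 → G
N(13): 9·13+14=131≡1 → B
G(6): 9·6+14=68≡16 → Q
R(17): 9·17+14=167≡11 → L
X(23): 9·23+14=221≡13 → N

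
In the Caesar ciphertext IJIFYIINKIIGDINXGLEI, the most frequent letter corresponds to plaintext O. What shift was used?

20

The most frequent ciphertext letter is I (appears 8 times).
I is position 8; O is position 14.
Shift = -6≡20.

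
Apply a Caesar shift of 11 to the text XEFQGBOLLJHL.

IPQBRMZWWUSW

X(23): 23+11=34≡8 → I
E(4): 4+11=15 → P
F(5): 5+11=16 → Q
Q(16): 16+11=27≡1 → B
G(6): 6+11=17 → R
B(1): 1+11=12 → M
O(14): 14+11=25 → Z
L(11): 11+11=22 → W
L(11): 11+11=22 → W
J(9): 9+11=20 → U
H(7): 7+11=18 → S
L(11): 11+11=22 → W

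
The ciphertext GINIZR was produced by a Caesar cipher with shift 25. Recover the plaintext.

G(6): 6−25=-19≡7 → H
I(8): 8−25=-17≡9 → J
N(13): 13−25=-12≡14 → O
I(8): 8−25=-17≡9 → J
Z(25): 25−25=0 → A
R(17): 17−25=-8≡18 → S

HJOJAS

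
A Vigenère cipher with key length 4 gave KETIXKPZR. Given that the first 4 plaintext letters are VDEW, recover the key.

Subtract each crib letter from the matching ciphertext letter (mod 26):
K(10)−V(21)=-11≡15 → P
E(4)−D(3)=1 → B
T(19)−E(4)=15 → P
I(8)−W(22)=-14≡12 → M

PBPM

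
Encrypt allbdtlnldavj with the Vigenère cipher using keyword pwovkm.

Repeat the key across the message: pwovkmpwovkmp
a(0)+p(15): 15 → p
l(11)+w(22): 33≡7 → h
l(11)+o(14): 25 → z
b(1)+v(21): 22 → w
d(3)+k(10): 13 → n
t(19)+m(12): 31≡5 → f
l(11)+p(15): 26≡0 → a
n(13)+w(22): 35≡9 → j
l(11)+o(14): 25 → z
d(3)+v(21): 24 → y
a(0)+k(10): 10 → k
v(21)+m(12): 33≡7 → h
j(9)+p(15): 24 → y

phzwnfajzykhy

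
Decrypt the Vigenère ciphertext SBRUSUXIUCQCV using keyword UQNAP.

Repeat the key across the ciphertext: UQNAPUQNAPUQN
S(18)−U(20): -2≡24 → Y
B(1)−Q(16): -15≡11 → L
R(17)−N(13): 4 → E
U(20)−A(0): 20 → U
S(18)−P(15): 3 → D
U(20)−U(20): 0 → A
X(23)−Q(16): 7 → H
I(8)−N(13): -5≡21 → V
U(20)−A(0): 20 → U
C(2)−P(15): -13≡13 → N
Q(16)−U(20): -4≡22 → W
C(2)−Q(16): -14≡12 → M
V(21)−N(13): 8 → I

YLEUDAHVUNWMI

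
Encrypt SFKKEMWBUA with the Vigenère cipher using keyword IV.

Repeat the key across the message: IVIVIVIVIV
S(18)+I(8): 26≡0 → A
F(5)+V(21): 26≡0 → A
K(10)+I(8): 18 → S
K(10)+V(21): 31≡5 → F
E(4)+I(8): 12 → M
M(12)+V(21): 33≡7 → H
W(22)+I(8): 30≡4 → E
B(1)+V(21): 22 → W
U(20)+I(8): 28≡2 → C
A(0)+V(21): 21 → V

AASFMHEWCV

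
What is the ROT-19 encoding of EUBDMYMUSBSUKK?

XNUWFRFNLULNDD

E(4): 4+19=23 → X
U(20): 20+19=39≡13 → N
B(1): 1+19=20 → U
D(3): 3+19=22 → W
M(12): 12+19=31≡5 → F
Y(24): 24+19=43≡17 → R
M(12): 12+19=31≡5 → F
U(20): 20+19=39≡13 → N
S(18): 18+19=37≡11 → L
B(1): 1+19=20 → U
S(18): 18+19=37≡11 → L
U(20): 20+19=39≡13 → N
K(10): 10+19=29≡3 → D
K(10): 10+19=29≡3 → D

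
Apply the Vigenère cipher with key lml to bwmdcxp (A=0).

mixooia

Repeat the key across the message: lmllmll
b(1)+l(11): 12 → m
w(22)+m(12): 34≡8 → i
m(12)+l(11): 23 → x
d(3)+l(11): 14 → o
c(2)+m(12): 14 → o
x(23)+l(11): 34≡8 → i
p(15)+l(11): 26≡0 → a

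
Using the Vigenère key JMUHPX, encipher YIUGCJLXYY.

Repeat the key across the message: JMUHPXJMUH
Y(24)+J(9): 33≡7 → H
I(8)+M(12): 20 → U
U(20)+U(20): 40≡14 → O
G(6)+H(7): 13 → N
C(2)+P(15): 17 → R
J(9)+X(23): 32≡6 → G
L(11)+J(9): 20 → U
X(23)+M(12): 35≡9 → J
Y(24)+U(20): 44≡18 → S
Y(24)+H(7): 31≡5 → F

HUONRGUJSF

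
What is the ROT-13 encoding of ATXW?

A(0): 0+13=13 → N
T(19): 19+13=32≡6 → G
X(23): 23+13=36≡10 → K
W(22): 22+13=35≡9 → J

NGKJ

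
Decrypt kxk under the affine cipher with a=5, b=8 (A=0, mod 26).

The inverse of 5 mod 26 is 21, since 5·21=105≡1. Apply D(y)=21·(y−8) mod 26:
k(10): 21·(10−8)=42≡16 → q
x(23): 21·(23−8)=315≡3 → d
k(10): 21·(10−8)=42≡16 → q

qdq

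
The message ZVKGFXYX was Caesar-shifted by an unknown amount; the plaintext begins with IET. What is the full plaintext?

From the crib: Z(25)−I(8)=17, so the shift is 17.
Subtract 17 from each ciphertext letter:
Z(25): 25−17=8 → I
V(21): 21−17=4 → E
K(10): 10−17=-7≡19 → T
G(6): 6−17=-11≡15 → P
F(5): 5−17=-12≡14 → O
X(23): 23−17=6 → G
Y(24): 24−17=7 → H
X(23): 23−17=6 → G

IETPOGHG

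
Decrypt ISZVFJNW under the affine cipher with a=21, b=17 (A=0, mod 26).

HFOUSMGZ

The inverse of 21 mod 26 is 5, since 21·5=105≡1. Apply D(y)=5·(y−17) mod 26:
I(8): 5·(8−17)=-45≡7 → H
S(18): 5·(18−17)=5 → F
Z(25): 5·(25−17)=40≡14 → O
V(21): 5·(21−17)=20 → U
F(5): 5·(5−17)=-60≡18 → S
J(9): 5·(9−17)=-40≡12 → M
N(13): 5·(13−17)=-20≡6 → G
W(22): 5·(22−17)=25 → Z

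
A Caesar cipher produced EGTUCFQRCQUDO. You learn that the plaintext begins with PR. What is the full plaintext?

PREFNQBCNBFOZ

From the crib: E(4)−P(15)=-11≡15, so the shift is 15.
Subtract 15 from each ciphertext letter:
E(4): 4−15=-11≡15 → P
G(6): 6−15=-9≡17 → R
T(19): 19−15=4 → E
U(20): 20−15=5 → F
C(2): 2−15=-13≡13 → N
F(5): 5−15=-10≡16 → Q
Q(16): 16−15=1 → B
R(17): 17−15=2 → C
C(2): 2−15=-13≡13 → N
Q(16): 16−15=1 → B
U(20): 20−15=5 → F
D(3): 3−15=-12≡14 → O
O(14): 14−15=-1≡25 → Z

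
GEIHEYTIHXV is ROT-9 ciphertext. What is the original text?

XVZYVPKZYOM

G(6): 6−9=-3≡23 → X
E(4): 4−9=-5≡21 → V
I(8): 8−9=-1≡25 → Z
H(7): 7−9=-2≡24 → Y
E(4): 4−9=-5≡21 → V
Y(24): 24−9=15 → P
T(19): 19−9=10 → K
I(8): 8−9=-1≡25 → Z
H(7): 7−9=-2≡24 → Y
X(23): 23−9=14 → O
V(21): 21−9=12 → M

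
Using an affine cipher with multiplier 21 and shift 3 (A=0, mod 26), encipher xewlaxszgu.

x(23): 21·23+3=486≡18 → s
e(4): 21·4+3=87≡9 → j
w(22): 21·22+3=465≡23 → x
l(11): 21·11+3=234≡0 → a
a(0): 21·0+3=3 → d
x(23): 21·23+3=486≡18 → s
s(18): 21·18+3=381≡17 → r
z(25): 21·25+3=528≡8 → i
g(6): 21·6+3=129≡25 → z
u(20): 21·20+3=423≡7 → h

sjxadsrizh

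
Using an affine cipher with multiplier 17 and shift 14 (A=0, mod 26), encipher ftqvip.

f(5): 17·5+14=99≡21 → v
t(19): 17·19+14=337≡25 → z
q(16): 17·16+14=286≡0 → a
v(21): 17·21+14=371≡7 → h
i(8): 17·8+14=150≡20 → u
p(15): 17·15+14=269≡9 → j

vzahuj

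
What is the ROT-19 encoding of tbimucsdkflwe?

mubfnvlwdyepx

t(19): 19+19=38≡12 → m
b(1): 1+19=20 → u
i(8): 8+19=27≡1 → b
m(12): 12+19=31≡5 → f
u(20): 20+19=39≡13 → n
c(2): 2+19=21 → v
s(18): 18+19=37≡11 → l
d(3): 3+19=22 → w
k(10): 10+19=29≡3 → d
f(5): 5+19=24 → y
l(11): 11+19=30≡4 → e
w(22): 22+19=41≡15 → p
e(4): 4+19=23 → x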